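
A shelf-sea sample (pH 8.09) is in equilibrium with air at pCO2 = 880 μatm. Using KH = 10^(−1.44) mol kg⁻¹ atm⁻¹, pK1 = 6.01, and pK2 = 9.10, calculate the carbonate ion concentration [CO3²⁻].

[CO3²⁻] = 0.375 mmol/kg

[CO2*] = KH · pCO2 = 10^(−1.44) × 880×10^-6 = 3.195×10^-5 mol/kg
α₀ = 1/(1 + K1/[H⁺] + K1K2/[H⁺]²) = 1/(1 + 10^+2.08 + 10^+1.07) = 0.007520
DIC = [CO2*]/α₀ = 3.195×10^-5 / 0.007520 = 4.249 mmol/kg
[CO3²⁻] = α₂·DIC; α₂ = 0.08835, so [CO3²⁻] = 0.08835 × 4.249 = 0.375 mmol/kg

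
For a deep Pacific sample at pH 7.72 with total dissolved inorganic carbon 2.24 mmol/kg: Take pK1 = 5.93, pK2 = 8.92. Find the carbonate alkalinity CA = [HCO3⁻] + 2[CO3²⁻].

CA = 2.34 mmol/kg

CA = [HCO3⁻] + 2[CO3²⁻] = (α₁ + 2α₂)·DIC
At pH 7.72: [H⁺]/K1 = 10^-1.79 = 0.016218, K2/[H⁺] = 10^-1.20 = 0.063096
α₁ = 1/(1 + 0.016218 + 0.063096) = 1/1.0793 = 0.9265; α₂ = α₁·K2/[H⁺] = 0.05846
α₁ + 2α₂ = 1.0434
CA = 1.0434 × 2.24 = 2.34 mmol/kg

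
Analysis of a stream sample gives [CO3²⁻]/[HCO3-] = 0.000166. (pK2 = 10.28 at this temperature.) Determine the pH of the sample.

pH = 6.50

From K2 = [H⁺][CO3²⁻]/[HCO3-]:  pH = pK2 + log₁₀([CO3²⁻]/[HCO3-])
log₁₀(0.000166) = -3.780
pH = 10.28 + (-3.780) = 6.50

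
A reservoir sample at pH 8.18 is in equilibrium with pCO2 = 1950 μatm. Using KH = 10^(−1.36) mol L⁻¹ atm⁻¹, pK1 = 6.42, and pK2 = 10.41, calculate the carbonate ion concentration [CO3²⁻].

[CO3²⁻] = 0.0288 mmol/L

[CO2*] = KH · pCO2 = 10^(−1.36) × 1950×10^-6 = 8.512×10^-5 mol/L
α₀ = 1/(1 + K1/[H⁺] + K1K2/[H⁺]²) = 1/(1 + 10^+1.76 + 10^-0.47) = 0.01698
DIC = [CO2*]/α₀ = 8.512×10^-5 / 0.01698 = 5.012 mmol/L
[CO3²⁻] = α₂·DIC; α₂ = 0.005755, so [CO3²⁻] = 0.005755 × 5.012 = 0.0288 mmol/L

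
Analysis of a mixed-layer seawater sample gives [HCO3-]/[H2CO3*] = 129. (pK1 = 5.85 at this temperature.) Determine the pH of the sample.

pH = 7.96

From K1 = [H⁺][HCO3-]/[H2CO3*]:  pH = pK1 + log₁₀([HCO3-]/[H2CO3*])
log₁₀(129) = +2.111
pH = 5.85 + (+2.111) = 7.96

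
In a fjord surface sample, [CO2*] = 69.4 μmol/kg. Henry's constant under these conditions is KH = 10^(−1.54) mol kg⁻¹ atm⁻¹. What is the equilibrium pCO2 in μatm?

KH = 10^(−1.54) = 2.884×10^-2 mol kg⁻¹ atm⁻¹
pCO2 = [CO2*]/KH = 69.4×10^-6 / 2.884×10^-2 = 2.41×10^-3 atm = 2410 μatm

pCO2 = 2410 μatm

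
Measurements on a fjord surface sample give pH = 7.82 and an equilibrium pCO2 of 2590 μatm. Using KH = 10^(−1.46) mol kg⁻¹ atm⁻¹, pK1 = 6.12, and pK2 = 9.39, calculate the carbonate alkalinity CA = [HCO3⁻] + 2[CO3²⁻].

CA = 4.74 mmol/kg

[CO2*] = KH · pCO2 = 10^(−1.46) × 2590×10^-6 = 8.980×10^-5 mol/kg
α₀ = 1/(1 + K1/[H⁺] + K1K2/[H⁺]²) = 1/(1 + 10^+1.70 + 10^+0.13) = 0.01906
DIC = [CO2*]/α₀ = 8.980×10^-5 / 0.01906 = 4.712 mmol/kg
CA = (α₁ + 2α₂)·DIC = (0.9552 + 2×0.02571) × 4.712 = 4.74 mmol/kg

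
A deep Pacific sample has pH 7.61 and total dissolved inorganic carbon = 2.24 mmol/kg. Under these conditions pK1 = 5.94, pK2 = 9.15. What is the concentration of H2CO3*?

[CO2*] = 0.0456 mmol/kg

α₀ = 1 / (1 + K1/[H⁺] + K1K2/[H⁺]²) = 1 / (1 + 10^+1.67 + 10^+0.13)
   = 1 / (1 + 46.774 + 1.3490) = 1/49.122 = 0.02036
[CO2*] = α₀ × DIC = 0.02036 × 2.24 = 0.0456 mmol/kg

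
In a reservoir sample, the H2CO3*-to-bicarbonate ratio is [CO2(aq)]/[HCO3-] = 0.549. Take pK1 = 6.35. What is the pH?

pH = 6.61

From K1 = [H⁺][HCO3-]/[CO2(aq)]:  pH = pK1 − log₁₀([CO2(aq)]/[HCO3-])
log₁₀(0.549) = -0.260
pH = 6.35 − (-0.260) = 6.61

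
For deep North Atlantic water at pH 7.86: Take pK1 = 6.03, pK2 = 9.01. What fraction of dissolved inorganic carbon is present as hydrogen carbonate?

α₁ = 1 / (1 + [H⁺]/K1 + K2/[H⁺]) = 1 / (1 + 10^-1.83 + 10^-1.15)
   = 1 / (1 + 0.014791 + 0.070795) = 1/1.0856 = 0.9212

α₁ = 0.921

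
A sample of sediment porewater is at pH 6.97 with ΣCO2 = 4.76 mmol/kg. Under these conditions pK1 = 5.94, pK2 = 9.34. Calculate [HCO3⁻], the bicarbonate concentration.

α₁ = 1 / (1 + [H⁺]/K1 + K2/[H⁺]) = 1 / (1 + 10^-1.03 + 10^-2.37)
   = 1 / (1 + 0.093325 + 0.0042658) = 1/1.0976 = 0.9111
[HCO3⁻] = α₁ × DIC = 0.9111 × 4.76 = 4.34 mmol/kg

[HCO3⁻] = 4.34 mmol/kg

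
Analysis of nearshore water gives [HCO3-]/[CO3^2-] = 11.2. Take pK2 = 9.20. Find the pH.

From K2 = [H⁺][CO3^2-]/[HCO3-]:  pH = pK2 − log₁₀([HCO3-]/[CO3^2-])
log₁₀(11.2) = +1.049
pH = 9.20 − (+1.049) = 8.15

pH = 8.15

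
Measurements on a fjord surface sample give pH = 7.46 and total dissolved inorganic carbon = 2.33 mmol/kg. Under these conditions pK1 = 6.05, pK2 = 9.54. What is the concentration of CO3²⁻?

α₂ = 1 / (1 + [H⁺]/K2 + [H⁺]²/(K1K2)) = 1 / (1 + 10^+2.08 + 10^+0.67)
   = 1 / (1 + 120.23 + 4.6774) = 1/125.90 = 0.007943
[CO3²⁻] = α₂ × DIC = 0.007943 × 2.33 = 0.0185 mmol/kg = 18.5 μmol/kg

[CO3²⁻] = 18.5 μmol/kg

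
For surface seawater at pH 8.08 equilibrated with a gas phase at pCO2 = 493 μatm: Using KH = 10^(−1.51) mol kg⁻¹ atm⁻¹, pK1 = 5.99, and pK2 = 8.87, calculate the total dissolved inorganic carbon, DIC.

[CO2*] = KH · pCO2 = 10^(−1.51) × 493×10^-6 = 1.524×10^-5 mol/kg
α₀ = 1/(1 + K1/[H⁺] + K1K2/[H⁺]²) = 1/(1 + 10^+2.09 + 10^+1.30) = 0.006945
DIC = [CO2*]/α₀ = 1.524×10^-5 / 0.006945 = 2.19 mmol/kg

DIC = 2.19 mmol/kg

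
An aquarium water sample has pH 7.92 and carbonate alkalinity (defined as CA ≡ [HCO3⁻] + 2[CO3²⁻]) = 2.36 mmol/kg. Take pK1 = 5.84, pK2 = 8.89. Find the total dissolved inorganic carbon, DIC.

CA = [HCO3⁻] + 2[CO3²⁻] = (α₁ + 2α₂)·DIC
At pH 7.92: [H⁺]/K1 = 10^-2.08 = 0.0083176, K2/[H⁺] = 10^-0.97 = 0.10715
α₁ = 1/(1 + 0.0083176 + 0.10715) = 1/1.1155 = 0.8965; α₂ = α₁·K2/[H⁺] = 0.09606
α₁ + 2α₂ = 1.0886
DIC = CA / (α₁ + 2α₂) = 2.36 / 1.0886 = 2.17 mmol/kg

DIC = 2.17 mmol/kg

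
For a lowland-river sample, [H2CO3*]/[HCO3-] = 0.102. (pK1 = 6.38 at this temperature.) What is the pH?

pH = 7.37

From K1 = [H⁺][HCO3-]/[H2CO3*]:  pH = pK1 − log₁₀([H2CO3*]/[HCO3-])
log₁₀(0.102) = -0.991
pH = 6.38 − (-0.991) = 7.37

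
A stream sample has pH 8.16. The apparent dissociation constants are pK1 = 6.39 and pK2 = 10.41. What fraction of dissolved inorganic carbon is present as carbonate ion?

α₂ = 0.00550

α₂ = 1 / (1 + [H⁺]/K2 + [H⁺]²/(K1K2)) = 1 / (1 + 10^+2.25 + 10^+0.48)
   = 1 / (1 + 177.83 + 3.0200) = 1/181.85 = 0.005499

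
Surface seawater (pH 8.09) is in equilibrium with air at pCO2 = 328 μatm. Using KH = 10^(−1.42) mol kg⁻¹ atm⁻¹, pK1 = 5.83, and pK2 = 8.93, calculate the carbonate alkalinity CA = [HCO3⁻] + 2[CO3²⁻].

[CO2*] = KH · pCO2 = 10^(−1.42) × 328×10^-6 = 1.247×10^-5 mol/kg
α₀ = 1/(1 + K1/[H⁺] + K1K2/[H⁺]²) = 1/(1 + 10^+2.26 + 10^+1.42) = 0.004778
DIC = [CO2*]/α₀ = 1.247×10^-5 / 0.004778 = 2.610 mmol/kg
CA = (α₁ + 2α₂)·DIC = (0.8695 + 2×0.1257) × 2.610 = 2.93 mmol/kg

CA = 2.93 mmol/kg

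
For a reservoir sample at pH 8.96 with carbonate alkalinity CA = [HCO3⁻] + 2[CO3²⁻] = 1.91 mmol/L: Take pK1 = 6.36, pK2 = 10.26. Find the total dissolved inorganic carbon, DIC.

DIC = 1.83 mmol/L

CA = [HCO3⁻] + 2[CO3²⁻] = (α₁ + 2α₂)·DIC
At pH 8.96: [H⁺]/K1 = 10^-2.60 = 0.0025119, K2/[H⁺] = 10^-1.30 = 0.050119
α₁ = 1/(1 + 0.0025119 + 0.050119) = 1/1.0526 = 0.9500; α₂ = α₁·K2/[H⁺] = 0.04761
α₁ + 2α₂ = 1.0452
DIC = CA / (α₁ + 2α₂) = 1.91 / 1.0452 = 1.83 mmol/L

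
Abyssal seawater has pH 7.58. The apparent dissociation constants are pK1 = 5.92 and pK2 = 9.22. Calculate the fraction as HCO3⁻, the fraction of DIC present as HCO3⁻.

α₁ = 1 / (1 + [H⁺]/K1 + K2/[H⁺]) = 1 / (1 + 10^-1.66 + 10^-1.64)
   = 1 / (1 + 0.021878 + 0.022909) = 1/1.0448 = 0.9571

α₁ = 0.957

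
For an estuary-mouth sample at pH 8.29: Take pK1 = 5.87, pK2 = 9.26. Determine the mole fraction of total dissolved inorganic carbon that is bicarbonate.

α₁ = 1 / (1 + [H⁺]/K1 + K2/[H⁺]) = 1 / (1 + 10^-2.42 + 10^-0.97)
   = 1 / (1 + 0.0038019 + 0.10715) = 1/1.1110 = 0.9001

α₁ = 0.900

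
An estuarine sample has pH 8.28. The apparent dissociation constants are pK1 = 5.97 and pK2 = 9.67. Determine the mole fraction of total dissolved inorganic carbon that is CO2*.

α₀ = 1 / (1 + K1/[H⁺] + K1K2/[H⁺]²) = 1 / (1 + 10^+2.31 + 10^+0.92)
   = 1 / (1 + 204.17 + 8.3176) = 1/213.49 = 0.004684

α₀ = 0.00468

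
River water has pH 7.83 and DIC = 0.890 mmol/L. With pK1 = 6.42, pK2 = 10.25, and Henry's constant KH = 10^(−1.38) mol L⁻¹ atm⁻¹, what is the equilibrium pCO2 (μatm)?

α₀ = 1 / (1 + K1/[H⁺] + K1K2/[H⁺]²) = 1 / (1 + 10^+1.41 + 10^-1.01)
   = 1 / (1 + 25.704 + 0.097724) = 1/26.802 = 0.03731
[CO2*] = α₀ × DIC = 0.03731 × 0.890 = 0.03321 mmol/L
pCO2 = [CO2*]/KH = 3.321×10^-5 / 4.169×10^-2 = 797 μatm

pCO2 = 797 μatm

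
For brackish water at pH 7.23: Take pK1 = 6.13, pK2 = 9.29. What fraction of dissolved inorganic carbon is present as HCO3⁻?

α₁ = 0.919

α₁ = 1 / (1 + [H⁺]/K1 + K2/[H⁺]) = 1 / (1 + 10^-1.10 + 10^-2.06)
   = 1 / (1 + 0.079433 + 0.0087096) = 1/1.0881 = 0.9190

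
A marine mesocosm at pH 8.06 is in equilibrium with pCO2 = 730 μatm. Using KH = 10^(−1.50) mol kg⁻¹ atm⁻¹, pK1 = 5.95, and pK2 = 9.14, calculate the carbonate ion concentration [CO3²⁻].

[CO2*] = KH · pCO2 = 10^(−1.50) × 730×10^-6 = 2.308×10^-5 mol/kg
α₀ = 1/(1 + K1/[H⁺] + K1K2/[H⁺]²) = 1/(1 + 10^+2.11 + 10^+1.03) = 0.007115
DIC = [CO2*]/α₀ = 2.308×10^-5 / 0.007115 = 3.244 mmol/kg
[CO3²⁻] = α₂·DIC; α₂ = 0.07624, so [CO3²⁻] = 0.07624 × 3.244 = 0.247 mmol/kg

[CO3²⁻] = 0.247 mmol/kg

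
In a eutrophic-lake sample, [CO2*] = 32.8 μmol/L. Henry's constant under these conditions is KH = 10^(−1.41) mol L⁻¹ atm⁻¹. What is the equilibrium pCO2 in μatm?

KH = 10^(−1.41) = 3.890×10^-2 mol L⁻¹ atm⁻¹
pCO2 = [CO2*]/KH = 32.8×10^-6 / 3.890×10^-2 = 8.43×10^-4 atm = 843 μatm

pCO2 = 843 μatm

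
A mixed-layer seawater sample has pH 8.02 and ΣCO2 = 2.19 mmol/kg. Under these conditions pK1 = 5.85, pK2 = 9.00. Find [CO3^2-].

α₂ = 1 / (1 + [H⁺]/K2 + [H⁺]²/(K1K2)) = 1 / (1 + 10^+0.98 + 10^-1.19)
   = 1 / (1 + 9.5499 + 0.064565) = 1/10.614 = 0.09421
[CO3²⁻] = α₂ × DIC = 0.09421 × 2.19 = 0.206 mmol/kg

[CO3²⁻] = 0.206 mmol/kg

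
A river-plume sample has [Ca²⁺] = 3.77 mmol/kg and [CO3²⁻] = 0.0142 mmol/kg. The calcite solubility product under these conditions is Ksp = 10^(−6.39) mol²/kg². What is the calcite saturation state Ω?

Ω = 0.131

Ksp = 10^(−6.39) = 4.074×10^-7
Ω = [Ca²⁺][CO3²⁻]/Ksp = (3.77×10^-3)(0.0142×10^-3) / 4.074×10^-7 = 0.131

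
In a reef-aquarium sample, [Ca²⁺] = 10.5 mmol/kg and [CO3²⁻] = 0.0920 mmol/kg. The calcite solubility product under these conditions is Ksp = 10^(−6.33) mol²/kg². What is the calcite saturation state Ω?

Ω = 2.07

Ksp = 10^(−6.33) = 4.677×10^-7
Ω = [Ca²⁺][CO3²⁻]/Ksp = (10.5×10^-3)(0.0920×10^-3) / 4.677×10^-7 = 2.07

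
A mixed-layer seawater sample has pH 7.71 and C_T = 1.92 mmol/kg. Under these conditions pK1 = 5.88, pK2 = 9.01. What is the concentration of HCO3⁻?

α₁ = 1 / (1 + [H⁺]/K1 + K2/[H⁺]) = 1 / (1 + 10^-1.83 + 10^-1.30)
   = 1 / (1 + 0.014791 + 0.050119) = 1/1.0649 = 0.9390
[HCO3⁻] = α₁ × DIC = 0.9390 × 1.92 = 1.80 mmol/kg

[HCO3⁻] = 1.80 mmol/kg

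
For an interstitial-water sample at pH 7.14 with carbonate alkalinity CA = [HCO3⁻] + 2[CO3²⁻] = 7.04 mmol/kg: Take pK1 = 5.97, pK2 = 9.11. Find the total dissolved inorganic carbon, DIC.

CA = [HCO3⁻] + 2[CO3²⁻] = (α₁ + 2α₂)·DIC
At pH 7.14: [H⁺]/K1 = 10^-1.17 = 0.067608, K2/[H⁺] = 10^-1.97 = 0.010715
α₁ = 1/(1 + 0.067608 + 0.010715) = 1/1.0783 = 0.9274; α₂ = α₁·K2/[H⁺] = 0.009937
α₁ + 2α₂ = 0.9472
DIC = CA / (α₁ + 2α₂) = 7.04 / 0.9472 = 7.43 mmol/kg

DIC = 7.43 mmol/kg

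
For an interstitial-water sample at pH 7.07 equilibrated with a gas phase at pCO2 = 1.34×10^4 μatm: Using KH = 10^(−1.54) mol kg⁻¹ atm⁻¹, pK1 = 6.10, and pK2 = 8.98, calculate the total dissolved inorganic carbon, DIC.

[CO2*] = KH · pCO2 = 10^(−1.54) × 1.34×10^4×10^-6 = 3.865×10^-4 mol/kg
α₀ = 1/(1 + K1/[H⁺] + K1K2/[H⁺]²) = 1/(1 + 10^+0.97 + 10^-0.94) = 0.09572
DIC = [CO2*]/α₀ = 3.865×10^-4 / 0.09572 = 4.04 mmol/kg

DIC = 4.04 mmol/kg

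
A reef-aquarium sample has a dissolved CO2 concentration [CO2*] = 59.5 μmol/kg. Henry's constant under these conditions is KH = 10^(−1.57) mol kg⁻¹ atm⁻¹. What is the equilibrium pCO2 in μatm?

pCO2 = 2210 μatm

KH = 10^(−1.57) = 2.692×10^-2 mol kg⁻¹ atm⁻¹
pCO2 = [CO2*]/KH = 59.5×10^-6 / 2.692×10^-2 = 2.21×10^-3 atm = 2210 μatm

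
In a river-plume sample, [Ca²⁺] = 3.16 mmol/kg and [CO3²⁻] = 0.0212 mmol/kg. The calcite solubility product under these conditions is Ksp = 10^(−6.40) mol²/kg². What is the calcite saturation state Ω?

Ksp = 10^(−6.40) = 3.981×10^-7
Ω = [Ca²⁺][CO3²⁻]/Ksp = (3.16×10^-3)(0.0212×10^-3) / 3.981×10^-7 = 0.168

Ω = 0.168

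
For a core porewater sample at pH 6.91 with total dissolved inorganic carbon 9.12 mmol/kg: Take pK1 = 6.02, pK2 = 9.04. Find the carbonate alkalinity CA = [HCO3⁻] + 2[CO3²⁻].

CA = [HCO3⁻] + 2[CO3²⁻] = (α₁ + 2α₂)·DIC
At pH 6.91: [H⁺]/K1 = 10^-0.89 = 0.12882, K2/[H⁺] = 10^-2.13 = 0.0074131
α₁ = 1/(1 + 0.12882 + 0.0074131) = 1/1.1362 = 0.8801; α₂ = α₁·K2/[H⁺] = 0.006524
α₁ + 2α₂ = 0.8931
CA = 0.8931 × 9.12 = 8.15 mmol/kg

CA = 8.15 mmol/kg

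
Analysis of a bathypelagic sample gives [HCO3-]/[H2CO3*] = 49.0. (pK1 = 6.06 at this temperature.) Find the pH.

From K1 = [H⁺][HCO3-]/[H2CO3*]:  pH = pK1 + log₁₀([HCO3-]/[H2CO3*])
log₁₀(49.0) = +1.690
pH = 6.06 + (+1.690) = 7.75

pH = 7.75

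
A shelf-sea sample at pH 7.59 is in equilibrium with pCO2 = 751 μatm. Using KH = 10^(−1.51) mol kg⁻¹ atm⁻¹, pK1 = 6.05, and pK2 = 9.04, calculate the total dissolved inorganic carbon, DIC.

DIC = 0.856 mmol/kg

[CO2*] = KH · pCO2 = 10^(−1.51) × 751×10^-6 = 2.321×10^-5 mol/kg
α₀ = 1/(1 + K1/[H⁺] + K1K2/[H⁺]²) = 1/(1 + 10^+1.54 + 10^+0.09) = 0.02710
DIC = [CO2*]/α₀ = 2.321×10^-5 / 0.02710 = 0.856 mmol/kg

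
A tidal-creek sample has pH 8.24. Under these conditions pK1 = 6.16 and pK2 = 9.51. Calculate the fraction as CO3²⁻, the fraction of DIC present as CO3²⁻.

α₂ = 1 / (1 + [H⁺]/K2 + [H⁺]²/(K1K2)) = 1 / (1 + 10^+1.27 + 10^-0.81)
   = 1 / (1 + 18.621 + 0.15488) = 1/19.776 = 0.05057

α₂ = 0.0506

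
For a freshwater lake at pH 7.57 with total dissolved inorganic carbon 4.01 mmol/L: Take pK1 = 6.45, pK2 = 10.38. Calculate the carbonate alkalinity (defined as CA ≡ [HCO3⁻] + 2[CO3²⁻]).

CA = 3.73 mmol/L

CA = [HCO3⁻] + 2[CO3²⁻] = (α₁ + 2α₂)·DIC
At pH 7.57: [H⁺]/K1 = 10^-1.12 = 0.075858, K2/[H⁺] = 10^-2.81 = 0.0015488
α₁ = 1/(1 + 0.075858 + 0.0015488) = 1/1.0774 = 0.9282; α₂ = α₁·K2/[H⁺] = 0.001438
α₁ + 2α₂ = 0.9310
CA = 0.9310 × 4.01 = 3.73 mmol/L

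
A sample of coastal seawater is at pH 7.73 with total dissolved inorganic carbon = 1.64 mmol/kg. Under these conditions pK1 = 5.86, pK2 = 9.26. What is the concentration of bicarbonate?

[HCO3⁻] = 1.57 mmol/kg

α₁ = 1 / (1 + [H⁺]/K1 + K2/[H⁺]) = 1 / (1 + 10^-1.87 + 10^-1.53)
   = 1 / (1 + 0.013490 + 0.029512) = 1/1.0430 = 0.9588
[HCO3⁻] = α₁ × DIC = 0.9588 × 1.64 = 1.57 mmol/kg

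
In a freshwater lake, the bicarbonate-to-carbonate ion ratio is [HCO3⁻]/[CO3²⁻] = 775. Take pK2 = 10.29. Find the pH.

pH = 7.40

From K2 = [H⁺][CO3²⁻]/[HCO3⁻]:  pH = pK2 − log₁₀([HCO3⁻]/[CO3²⁻])
log₁₀(775) = +2.889
pH = 10.29 − (+2.889) = 7.40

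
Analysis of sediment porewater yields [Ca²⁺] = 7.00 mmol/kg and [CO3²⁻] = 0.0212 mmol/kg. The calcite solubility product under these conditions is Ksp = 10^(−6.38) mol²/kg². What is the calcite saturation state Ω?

Ksp = 10^(−6.38) = 4.169×10^-7
Ω = [Ca²⁺][CO3²⁻]/Ksp = (7.00×10^-3)(0.0212×10^-3) / 4.169×10^-7 = 0.356

Ω = 0.356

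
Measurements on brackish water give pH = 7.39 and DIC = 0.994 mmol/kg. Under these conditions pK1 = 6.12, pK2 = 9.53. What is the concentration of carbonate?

[CO3²⁻] = 6.79 μmol/kg

α₂ = 1 / (1 + [H⁺]/K2 + [H⁺]²/(K1K2)) = 1 / (1 + 10^+2.14 + 10^+0.87)
   = 1 / (1 + 138.04 + 7.4131) = 1/146.45 = 0.006828
[CO3²⁻] = α₂ × DIC = 0.006828 × 0.994 = 0.00679 mmol/kg = 6.79 μmol/kg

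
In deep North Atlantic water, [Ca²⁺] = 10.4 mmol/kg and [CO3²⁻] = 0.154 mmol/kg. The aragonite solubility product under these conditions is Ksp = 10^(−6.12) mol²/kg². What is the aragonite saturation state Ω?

Ω = 2.11

Ksp = 10^(−6.12) = 7.586×10^-7
Ω = [Ca²⁺][CO3²⁻]/Ksp = (10.4×10^-3)(0.154×10^-3) / 7.586×10^-7 = 2.11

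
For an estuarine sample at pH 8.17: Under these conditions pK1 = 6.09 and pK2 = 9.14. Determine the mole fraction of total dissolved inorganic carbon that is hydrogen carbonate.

α₁ = 0.896

α₁ = 1 / (1 + [H⁺]/K1 + K2/[H⁺]) = 1 / (1 + 10^-2.08 + 10^-0.97)
   = 1 / (1 + 0.0083176 + 0.10715) = 1/1.1155 = 0.8965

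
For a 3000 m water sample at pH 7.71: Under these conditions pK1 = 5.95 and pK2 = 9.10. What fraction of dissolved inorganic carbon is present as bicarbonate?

α₁ = 0.945

α₁ = 1 / (1 + [H⁺]/K1 + K2/[H⁺]) = 1 / (1 + 10^-1.76 + 10^-1.39)
   = 1 / (1 + 0.017378 + 0.040738) = 1/1.0581 = 0.9451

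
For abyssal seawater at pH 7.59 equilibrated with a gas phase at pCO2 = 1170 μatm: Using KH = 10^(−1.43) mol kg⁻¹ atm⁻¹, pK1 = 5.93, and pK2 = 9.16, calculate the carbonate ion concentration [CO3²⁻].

[CO3²⁻] = 0.0535 mmol/kg

[CO2*] = KH · pCO2 = 10^(−1.43) × 1170×10^-6 = 4.347×10^-5 mol/kg
α₀ = 1/(1 + K1/[H⁺] + K1K2/[H⁺]²) = 1/(1 + 10^+1.66 + 10^+0.09) = 0.02086
DIC = [CO2*]/α₀ = 4.347×10^-5 / 0.02086 = 2.084 mmol/kg
[CO3²⁻] = α₂·DIC; α₂ = 0.02566, so [CO3²⁻] = 0.02566 × 2.084 = 0.0535 mmol/kg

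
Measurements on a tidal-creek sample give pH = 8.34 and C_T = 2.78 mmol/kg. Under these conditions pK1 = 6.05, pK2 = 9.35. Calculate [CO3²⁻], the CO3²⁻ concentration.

[CO3²⁻] = 0.246 mmol/kg

α₂ = 1 / (1 + [H⁺]/K2 + [H⁺]²/(K1K2)) = 1 / (1 + 10^+1.01 + 10^-1.28)
   = 1 / (1 + 10.233 + 0.052481) = 1/11.285 = 0.08861
[CO3²⁻] = α₂ × DIC = 0.08861 × 2.78 = 0.246 mmol/kg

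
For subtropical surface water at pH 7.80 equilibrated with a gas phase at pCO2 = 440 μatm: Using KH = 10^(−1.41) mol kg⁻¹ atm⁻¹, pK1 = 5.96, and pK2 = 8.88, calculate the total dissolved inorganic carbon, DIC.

DIC = 1.30 mmol/kg

[CO2*] = KH · pCO2 = 10^(−1.41) × 440×10^-6 = 1.712×10^-5 mol/kg
α₀ = 1/(1 + K1/[H⁺] + K1K2/[H⁺]²) = 1/(1 + 10^+1.84 + 10^+0.76) = 0.01317
DIC = [CO2*]/α₀ = 1.712×10^-5 / 0.01317 = 1.30 mmol/kg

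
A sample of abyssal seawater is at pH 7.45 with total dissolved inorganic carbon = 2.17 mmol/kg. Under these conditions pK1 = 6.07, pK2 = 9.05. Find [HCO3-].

α₁ = 1 / (1 + [H⁺]/K1 + K2/[H⁺]) = 1 / (1 + 10^-1.38 + 10^-1.60)
   = 1 / (1 + 0.041687 + 0.025119) = 1/1.0668 = 0.9374
[HCO3⁻] = α₁ × DIC = 0.9374 × 2.17 = 2.03 mmol/kg

[HCO3⁻] = 2.03 mmol/kg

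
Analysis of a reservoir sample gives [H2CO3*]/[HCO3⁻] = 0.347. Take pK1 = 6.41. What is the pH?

pH = 6.87

From K1 = [H⁺][HCO3⁻]/[H2CO3*]:  pH = pK1 − log₁₀([H2CO3*]/[HCO3⁻])
log₁₀(0.347) = -0.460
pH = 6.41 − (-0.460) = 6.87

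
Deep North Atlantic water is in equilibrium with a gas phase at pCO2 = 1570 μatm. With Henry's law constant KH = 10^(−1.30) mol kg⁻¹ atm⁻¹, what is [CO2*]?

[CO2*] = 78.7 μmol/kg

KH = 10^(−1.30) = 5.012×10^-2 mol kg⁻¹ atm⁻¹
[CO2*] = KH · pCO2 = 5.012×10^-2 × 1570×10^-6 atm = 7.87×10^-5 mol/kg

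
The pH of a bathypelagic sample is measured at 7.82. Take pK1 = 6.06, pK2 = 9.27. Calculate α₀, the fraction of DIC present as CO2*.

α₀ = 0.0165

α₀ = 1 / (1 + K1/[H⁺] + K1K2/[H⁺]²) = 1 / (1 + 10^+1.76 + 10^+0.31)
   = 1 / (1 + 57.544 + 2.0417) = 1/60.586 = 0.01651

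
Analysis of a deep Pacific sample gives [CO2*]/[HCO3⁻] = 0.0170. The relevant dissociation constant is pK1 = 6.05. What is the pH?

From K1 = [H⁺][HCO3⁻]/[CO2*]:  pH = pK1 − log₁₀([CO2*]/[HCO3⁻])
log₁₀(0.0170) = -1.770
pH = 6.05 − (-1.770) = 7.82

pH = 7.82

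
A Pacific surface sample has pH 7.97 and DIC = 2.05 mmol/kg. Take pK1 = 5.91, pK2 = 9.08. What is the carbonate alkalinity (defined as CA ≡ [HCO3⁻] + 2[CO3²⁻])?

CA = 2.18 mmol/kg

CA = [HCO3⁻] + 2[CO3²⁻] = (α₁ + 2α₂)·DIC
At pH 7.97: [H⁺]/K1 = 10^-2.06 = 0.0087096, K2/[H⁺] = 10^-1.11 = 0.077625
α₁ = 1/(1 + 0.0087096 + 0.077625) = 1/1.0863 = 0.9205; α₂ = α₁·K2/[H⁺] = 0.07146
α₁ + 2α₂ = 1.0634
CA = 1.0634 × 2.05 = 2.18 mmol/kg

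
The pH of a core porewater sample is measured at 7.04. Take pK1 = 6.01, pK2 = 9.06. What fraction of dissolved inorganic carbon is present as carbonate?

α₂ = 0.00866

α₂ = 1 / (1 + [H⁺]/K2 + [H⁺]²/(K1K2)) = 1 / (1 + 10^+2.02 + 10^+0.99)
   = 1 / (1 + 104.71 + 9.7724) = 1/115.49 = 0.008659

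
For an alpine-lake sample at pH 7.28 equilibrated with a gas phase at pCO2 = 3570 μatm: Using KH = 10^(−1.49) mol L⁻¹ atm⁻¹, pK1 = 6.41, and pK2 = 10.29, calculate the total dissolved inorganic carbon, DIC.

[CO2*] = KH · pCO2 = 10^(−1.49) × 3570×10^-6 = 1.155×10^-4 mol/L
α₀ = 1/(1 + K1/[H⁺] + K1K2/[H⁺]²) = 1/(1 + 10^+0.87 + 10^-2.14) = 0.1188
DIC = [CO2*]/α₀ = 1.155×10^-4 / 0.1188 = 0.973 mmol/L

DIC = 0.973 mmol/L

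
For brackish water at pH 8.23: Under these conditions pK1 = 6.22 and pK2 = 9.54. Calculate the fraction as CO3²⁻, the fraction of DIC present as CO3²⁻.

α₂ = 0.0463

α₂ = 1 / (1 + [H⁺]/K2 + [H⁺]²/(K1K2)) = 1 / (1 + 10^+1.31 + 10^-0.70)
   = 1 / (1 + 20.417 + 0.19953) = 1/21.617 = 0.04626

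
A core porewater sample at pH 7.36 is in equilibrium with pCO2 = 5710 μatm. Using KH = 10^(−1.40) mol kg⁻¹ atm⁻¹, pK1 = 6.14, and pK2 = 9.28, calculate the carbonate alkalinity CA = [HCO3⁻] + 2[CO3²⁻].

[CO2*] = KH · pCO2 = 10^(−1.40) × 5710×10^-6 = 2.273×10^-4 mol/kg
α₀ = 1/(1 + K1/[H⁺] + K1K2/[H⁺]²) = 1/(1 + 10^+1.22 + 10^-0.70) = 0.05619
DIC = [CO2*]/α₀ = 2.273×10^-4 / 0.05619 = 4.045 mmol/kg
CA = (α₁ + 2α₂)·DIC = (0.9326 + 2×0.01121) × 4.045 = 3.86 mmol/kg

CA = 3.86 mmol/kg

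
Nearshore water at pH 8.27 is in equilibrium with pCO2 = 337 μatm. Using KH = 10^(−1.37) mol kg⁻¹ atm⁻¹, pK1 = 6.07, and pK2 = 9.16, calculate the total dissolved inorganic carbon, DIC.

DIC = 2.59 mmol/kg

[CO2*] = KH · pCO2 = 10^(−1.37) × 337×10^-6 = 1.438×10^-5 mol/kg
α₀ = 1/(1 + K1/[H⁺] + K1K2/[H⁺]²) = 1/(1 + 10^+2.20 + 10^+1.31) = 0.005558
DIC = [CO2*]/α₀ = 1.438×10^-5 / 0.005558 = 2.59 mmol/kg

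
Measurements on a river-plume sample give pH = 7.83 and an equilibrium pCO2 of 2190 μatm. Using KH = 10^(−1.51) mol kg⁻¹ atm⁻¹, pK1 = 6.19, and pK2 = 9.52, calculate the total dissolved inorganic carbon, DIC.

DIC = 3.08 mmol/kg

[CO2*] = KH · pCO2 = 10^(−1.51) × 2190×10^-6 = 6.768×10^-5 mol/kg
α₀ = 1/(1 + K1/[H⁺] + K1K2/[H⁺]²) = 1/(1 + 10^+1.64 + 10^-0.05) = 0.02196
DIC = [CO2*]/α₀ = 6.768×10^-5 / 0.02196 = 3.08 mmol/kg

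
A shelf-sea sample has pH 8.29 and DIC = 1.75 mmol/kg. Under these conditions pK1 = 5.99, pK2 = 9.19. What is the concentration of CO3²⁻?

α₂ = 1 / (1 + [H⁺]/K2 + [H⁺]²/(K1K2)) = 1 / (1 + 10^+0.90 + 10^-1.40)
   = 1 / (1 + 7.9433 + 0.039811) = 1/8.9831 = 0.1113
[CO3²⁻] = α₂ × DIC = 0.1113 × 1.75 = 0.195 mmol/kg

[CO3²⁻] = 0.195 mmol/kg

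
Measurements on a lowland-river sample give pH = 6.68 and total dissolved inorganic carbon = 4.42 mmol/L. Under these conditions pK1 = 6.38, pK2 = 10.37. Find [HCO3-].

α₁ = 1 / (1 + [H⁺]/K1 + K2/[H⁺]) = 1 / (1 + 10^-0.30 + 10^-3.69)
   = 1 / (1 + 0.50119 + 0.00020417) = 1/1.5014 = 0.6660
[HCO3⁻] = α₁ × DIC = 0.6660 × 4.42 = 2.94 mmol/L

[HCO3⁻] = 2.94 mmol/L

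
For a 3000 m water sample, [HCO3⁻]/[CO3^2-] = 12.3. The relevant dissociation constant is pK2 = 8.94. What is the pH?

From K2 = [H⁺][CO3^2-]/[HCO3⁻]:  pH = pK2 − log₁₀([HCO3⁻]/[CO3^2-])
log₁₀(12.3) = +1.090
pH = 8.94 − (+1.090) = 7.85

pH = 7.85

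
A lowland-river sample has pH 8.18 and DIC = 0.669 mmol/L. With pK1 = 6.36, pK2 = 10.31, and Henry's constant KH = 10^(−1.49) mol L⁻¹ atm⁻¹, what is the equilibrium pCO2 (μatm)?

pCO2 = 306 μatm

α₀ = 1 / (1 + K1/[H⁺] + K1K2/[H⁺]²) = 1 / (1 + 10^+1.82 + 10^-0.31)
   = 1 / (1 + 66.069 + 0.48978) = 1/67.559 = 0.01480
[CO2*] = α₀ × DIC = 0.01480 × 0.669 = 0.009902 mmol/L = 9.902 μmol/L
pCO2 = [CO2*]/KH = 9.902×10^-6 / 3.236×10^-2 = 306 μatm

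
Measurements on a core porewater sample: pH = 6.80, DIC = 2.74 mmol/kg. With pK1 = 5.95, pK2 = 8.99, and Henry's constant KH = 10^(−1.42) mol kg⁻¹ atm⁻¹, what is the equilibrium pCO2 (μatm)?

α₀ = 1 / (1 + K1/[H⁺] + K1K2/[H⁺]²) = 1 / (1 + 10^+0.85 + 10^-1.34)
   = 1 / (1 + 7.0795 + 0.045709) = 1/8.1252 = 0.1231
[CO2*] = α₀ × DIC = 0.1231 × 2.74 = 0.3372 mmol/kg
pCO2 = [CO2*]/KH = 3.372×10^-4 / 3.802×10^-2 = 8870 μatm

pCO2 = 8870 μatm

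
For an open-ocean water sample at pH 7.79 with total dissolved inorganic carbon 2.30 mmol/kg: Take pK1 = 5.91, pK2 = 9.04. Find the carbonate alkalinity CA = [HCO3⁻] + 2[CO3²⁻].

CA = 2.39 mmol/kg

CA = [HCO3⁻] + 2[CO3²⁻] = (α₁ + 2α₂)·DIC
At pH 7.79: [H⁺]/K1 = 10^-1.88 = 0.013183, K2/[H⁺] = 10^-1.25 = 0.056234
α₁ = 1/(1 + 0.013183 + 0.056234) = 1/1.0694 = 0.9351; α₂ = α₁·K2/[H⁺] = 0.05258
α₁ + 2α₂ = 1.0403
CA = 1.0403 × 2.30 = 2.39 mmol/kg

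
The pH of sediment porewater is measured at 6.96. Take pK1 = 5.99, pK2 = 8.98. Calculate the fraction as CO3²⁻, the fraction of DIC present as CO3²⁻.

α₂ = 0.00855

α₂ = 1 / (1 + [H⁺]/K2 + [H⁺]²/(K1K2)) = 1 / (1 + 10^+2.02 + 10^+1.05)
   = 1 / (1 + 104.71 + 11.220) = 1/116.93 = 0.008552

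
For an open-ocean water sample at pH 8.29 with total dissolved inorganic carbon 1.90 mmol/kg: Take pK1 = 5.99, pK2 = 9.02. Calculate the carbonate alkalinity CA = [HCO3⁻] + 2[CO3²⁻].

CA = [HCO3⁻] + 2[CO3²⁻] = (α₁ + 2α₂)·DIC
At pH 8.29: [H⁺]/K1 = 10^-2.30 = 0.0050119, K2/[H⁺] = 10^-0.73 = 0.18621
α₁ = 1/(1 + 0.0050119 + 0.18621) = 1/1.1912 = 0.8395; α₂ = α₁·K2/[H⁺] = 0.1563
α₁ + 2α₂ = 1.1521
CA = 1.1521 × 1.90 = 2.19 mmol/kg

CA = 2.19 mmol/kg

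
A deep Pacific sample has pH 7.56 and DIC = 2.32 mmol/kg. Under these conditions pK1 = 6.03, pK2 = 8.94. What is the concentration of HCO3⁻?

α₁ = 1 / (1 + [H⁺]/K1 + K2/[H⁺]) = 1 / (1 + 10^-1.53 + 10^-1.38)
   = 1 / (1 + 0.029512 + 0.041687) = 1/1.0712 = 0.9335
[HCO3⁻] = α₁ × DIC = 0.9335 × 2.32 = 2.17 mmol/kg

[HCO3⁻] = 2.17 mmol/kg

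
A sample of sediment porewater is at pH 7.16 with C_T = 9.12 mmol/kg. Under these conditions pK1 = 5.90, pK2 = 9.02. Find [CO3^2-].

[CO3²⁻] = 0.118 mmol/kg

α₂ = 1 / (1 + [H⁺]/K2 + [H⁺]²/(K1K2)) = 1 / (1 + 10^+1.86 + 10^+0.60)
   = 1 / (1 + 72.444 + 3.9811) = 1/77.425 = 0.01292
[CO3²⁻] = α₂ × DIC = 0.01292 × 9.12 = 0.118 mmol/kg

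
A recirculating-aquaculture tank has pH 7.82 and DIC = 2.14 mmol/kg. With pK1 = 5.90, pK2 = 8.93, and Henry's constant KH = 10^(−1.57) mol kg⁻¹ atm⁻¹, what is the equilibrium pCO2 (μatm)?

pCO2 = 877 μatm

α₀ = 1 / (1 + K1/[H⁺] + K1K2/[H⁺]²) = 1 / (1 + 10^+1.92 + 10^+0.81)
   = 1 / (1 + 83.176 + 6.4565) = 1/90.633 = 0.01103
[CO2*] = α₀ × DIC = 0.01103 × 2.14 = 0.02361 mmol/kg
pCO2 = [CO2*]/KH = 2.361×10^-5 / 2.692×10^-2 = 877 μatm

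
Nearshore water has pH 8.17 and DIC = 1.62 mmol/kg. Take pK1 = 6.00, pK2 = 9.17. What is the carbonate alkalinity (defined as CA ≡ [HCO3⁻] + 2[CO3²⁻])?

CA = 1.76 mmol/kg

CA = [HCO3⁻] + 2[CO3²⁻] = (α₁ + 2α₂)·DIC
At pH 8.17: [H⁺]/K1 = 10^-2.17 = 0.0067608, K2/[H⁺] = 10^-1.00 = 0.10000
α₁ = 1/(1 + 0.0067608 + 0.10000) = 1/1.1068 = 0.9035; α₂ = α₁·K2/[H⁺] = 0.09035
α₁ + 2α₂ = 1.0842
CA = 1.0842 × 1.62 = 1.76 mmol/kg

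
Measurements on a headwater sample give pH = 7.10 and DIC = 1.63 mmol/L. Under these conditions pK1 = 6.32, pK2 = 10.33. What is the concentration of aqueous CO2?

α₀ = 1 / (1 + K1/[H⁺] + K1K2/[H⁺]²) = 1 / (1 + 10^+0.78 + 10^-2.45)
   = 1 / (1 + 6.0256 + 0.0035481) = 1/7.0291 = 0.1423
[CO2*] = α₀ × DIC = 0.1423 × 1.63 = 0.232 mmol/L

[CO2*] = 0.232 mmol/L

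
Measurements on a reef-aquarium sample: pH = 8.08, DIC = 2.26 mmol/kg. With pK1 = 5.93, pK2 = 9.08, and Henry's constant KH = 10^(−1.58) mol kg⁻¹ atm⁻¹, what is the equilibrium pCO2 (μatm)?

α₀ = 1 / (1 + K1/[H⁺] + K1K2/[H⁺]²) = 1 / (1 + 10^+2.15 + 10^+1.15)
   = 1 / (1 + 141.25 + 14.125) = 1/156.38 = 0.006395
[CO2*] = α₀ × DIC = 0.006395 × 2.26 = 0.01445 mmol/kg = 14.45 μmol/kg
pCO2 = [CO2*]/KH = 1.445×10^-5 / 2.630×10^-2 = 549 μatm

pCO2 = 549 μatm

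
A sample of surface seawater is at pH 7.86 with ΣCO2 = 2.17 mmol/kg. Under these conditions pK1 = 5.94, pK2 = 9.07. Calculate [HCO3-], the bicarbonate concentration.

[HCO3⁻] = 2.02 mmol/kg

α₁ = 1 / (1 + [H⁺]/K1 + K2/[H⁺]) = 1 / (1 + 10^-1.92 + 10^-1.21)
   = 1 / (1 + 0.012023 + 0.061660) = 1/1.0737 = 0.9314
[HCO3⁻] = α₁ × DIC = 0.9314 × 2.17 = 2.02 mmol/kg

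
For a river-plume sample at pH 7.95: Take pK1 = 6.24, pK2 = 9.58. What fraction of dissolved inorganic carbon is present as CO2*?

α₀ = 0.0187

α₀ = 1 / (1 + K1/[H⁺] + K1K2/[H⁺]²) = 1 / (1 + 10^+1.71 + 10^+0.08)
   = 1 / (1 + 51.286 + 1.2023) = 1/53.488 = 0.01870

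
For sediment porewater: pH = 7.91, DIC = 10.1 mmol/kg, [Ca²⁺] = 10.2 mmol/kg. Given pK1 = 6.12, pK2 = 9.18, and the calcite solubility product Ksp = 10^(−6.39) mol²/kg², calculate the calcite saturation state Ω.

Ω = 12.7

α₂ = 1 / (1 + [H⁺]/K2 + [H⁺]²/(K1K2)) = 1 / (1 + 10^+1.27 + 10^-0.52)
   = 1 / (1 + 18.621 + 0.30200) = 1/19.923 = 0.05019
[CO3²⁻] = α₂ × DIC = 0.05019 × 10.1 = 0.5070 mmol/kg
Ksp = 10^(−6.39) = 4.074×10^-7
Ω = [Ca²⁺][CO3²⁻]/Ksp = (10.2×10^-3)(5.070×10^-4) / 4.074×10^-7 = 12.7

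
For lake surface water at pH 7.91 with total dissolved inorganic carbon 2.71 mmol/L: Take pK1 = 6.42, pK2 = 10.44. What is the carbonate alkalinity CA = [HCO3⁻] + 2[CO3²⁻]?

CA = 2.63 mmol/L

CA = [HCO3⁻] + 2[CO3²⁻] = (α₁ + 2α₂)·DIC
At pH 7.91: [H⁺]/K1 = 10^-1.49 = 0.032359, K2/[H⁺] = 10^-2.53 = 0.0029512
α₁ = 1/(1 + 0.032359 + 0.0029512) = 1/1.0353 = 0.9659; α₂ = α₁·K2/[H⁺] = 0.002851
α₁ + 2α₂ = 0.9716
CA = 0.9716 × 2.71 = 2.63 mmol/L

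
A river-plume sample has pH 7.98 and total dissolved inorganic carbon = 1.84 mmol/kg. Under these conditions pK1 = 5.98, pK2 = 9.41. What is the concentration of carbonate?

α₂ = 1 / (1 + [H⁺]/K2 + [H⁺]²/(K1K2)) = 1 / (1 + 10^+1.43 + 10^-0.57)
   = 1 / (1 + 26.915 + 0.26915) = 1/28.185 = 0.03548
[CO3²⁻] = α₂ × DIC = 0.03548 × 1.84 = 0.0653 mmol/kg

[CO3²⁻] = 0.0653 mmol/kg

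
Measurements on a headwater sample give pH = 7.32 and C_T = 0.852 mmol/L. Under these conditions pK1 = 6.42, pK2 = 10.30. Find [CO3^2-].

[CO3²⁻] = 0.792 μmol/L

α₂ = 1 / (1 + [H⁺]/K2 + [H⁺]²/(K1K2)) = 1 / (1 + 10^+2.98 + 10^+2.08)
   = 1 / (1 + 954.99 + 120.23) = 1/1076.2 = 0.0009292
[CO3²⁻] = α₂ × DIC = 0.0009292 × 0.852 = 0.000792 mmol/L = 0.792 μmol/L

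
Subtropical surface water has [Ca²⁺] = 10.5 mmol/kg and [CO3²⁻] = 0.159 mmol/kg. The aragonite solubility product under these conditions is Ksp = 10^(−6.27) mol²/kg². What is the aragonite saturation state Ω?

Ksp = 10^(−6.27) = 5.370×10^-7
Ω = [Ca²⁺][CO3²⁻]/Ksp = (10.5×10^-3)(0.159×10^-3) / 5.370×10^-7 = 3.11

Ω = 3.11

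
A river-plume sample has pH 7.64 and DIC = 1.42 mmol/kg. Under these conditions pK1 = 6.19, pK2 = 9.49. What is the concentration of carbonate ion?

α₂ = 1 / (1 + [H⁺]/K2 + [H⁺]²/(K1K2)) = 1 / (1 + 10^+1.85 + 10^+0.40)
   = 1 / (1 + 70.795 + 2.5119) = 1/74.306 = 0.01346
[CO3²⁻] = α₂ × DIC = 0.01346 × 1.42 = 0.0191 mmol/kg = 19.1 μmol/kg

[CO3²⁻] = 19.1 μmol/kg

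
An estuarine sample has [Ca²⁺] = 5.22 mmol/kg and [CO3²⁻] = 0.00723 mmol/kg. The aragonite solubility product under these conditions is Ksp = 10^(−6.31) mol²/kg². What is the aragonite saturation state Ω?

Ksp = 10^(−6.31) = 4.898×10^-7
Ω = [Ca²⁺][CO3²⁻]/Ksp = (5.22×10^-3)(0.00723×10^-3) / 4.898×10^-7 = 0.0771

Ω = 0.0771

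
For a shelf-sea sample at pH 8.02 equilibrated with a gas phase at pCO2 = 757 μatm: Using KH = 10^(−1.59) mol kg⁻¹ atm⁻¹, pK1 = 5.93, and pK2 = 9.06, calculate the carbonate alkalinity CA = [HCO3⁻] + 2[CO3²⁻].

[CO2*] = KH · pCO2 = 10^(−1.59) × 757×10^-6 = 1.946×10^-5 mol/kg
α₀ = 1/(1 + K1/[H⁺] + K1K2/[H⁺]²) = 1/(1 + 10^+2.09 + 10^+1.05) = 0.007394
DIC = [CO2*]/α₀ = 1.946×10^-5 / 0.007394 = 2.632 mmol/kg
CA = (α₁ + 2α₂)·DIC = (0.9096 + 2×0.08296) × 2.632 = 2.83 mmol/kg

CA = 2.83 mmol/kg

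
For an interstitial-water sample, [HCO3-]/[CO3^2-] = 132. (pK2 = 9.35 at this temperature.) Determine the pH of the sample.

pH = 7.23

From K2 = [H⁺][CO3^2-]/[HCO3-]:  pH = pK2 − log₁₀([HCO3-]/[CO3^2-])
log₁₀(132) = +2.121
pH = 9.35 − (+2.121) = 7.23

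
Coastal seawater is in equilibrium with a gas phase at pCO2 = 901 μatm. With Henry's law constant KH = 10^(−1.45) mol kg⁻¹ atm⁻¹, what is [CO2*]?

KH = 10^(−1.45) = 3.548×10^-2 mol kg⁻¹ atm⁻¹
[CO2*] = KH · pCO2 = 3.548×10^-2 × 901×10^-6 atm = 3.20×10^-5 mol/kg

[CO2*] = 32.0 μmol/kg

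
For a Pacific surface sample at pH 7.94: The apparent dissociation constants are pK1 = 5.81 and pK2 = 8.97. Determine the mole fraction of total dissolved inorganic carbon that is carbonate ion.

α₂ = 0.0848

α₂ = 1 / (1 + [H⁺]/K2 + [H⁺]²/(K1K2)) = 1 / (1 + 10^+1.03 + 10^-1.10)
   = 1 / (1 + 10.715 + 0.079433) = 1/11.795 = 0.08478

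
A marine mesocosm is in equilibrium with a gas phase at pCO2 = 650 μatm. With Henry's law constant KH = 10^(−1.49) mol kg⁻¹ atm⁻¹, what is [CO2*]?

KH = 10^(−1.49) = 3.236×10^-2 mol kg⁻¹ atm⁻¹
[CO2*] = KH · pCO2 = 3.236×10^-2 × 650×10^-6 atm = 2.10×10^-5 mol/kg

[CO2*] = 21.0 μmol/kg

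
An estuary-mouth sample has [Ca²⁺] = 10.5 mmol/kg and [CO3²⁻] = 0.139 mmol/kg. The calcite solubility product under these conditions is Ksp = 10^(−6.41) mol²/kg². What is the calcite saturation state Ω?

Ω = 3.75

Ksp = 10^(−6.41) = 3.890×10^-7
Ω = [Ca²⁺][CO3²⁻]/Ksp = (10.5×10^-3)(0.139×10^-3) / 3.890×10^-7 = 3.75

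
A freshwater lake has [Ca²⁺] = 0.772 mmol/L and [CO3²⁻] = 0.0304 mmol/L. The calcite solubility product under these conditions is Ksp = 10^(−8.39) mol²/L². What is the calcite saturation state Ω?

Ksp = 10^(−8.39) = 4.074×10^-9
Ω = [Ca²⁺][CO3²⁻]/Ksp = (0.772×10^-3)(0.0304×10^-3) / 4.074×10^-9 = 5.76

Ω = 5.76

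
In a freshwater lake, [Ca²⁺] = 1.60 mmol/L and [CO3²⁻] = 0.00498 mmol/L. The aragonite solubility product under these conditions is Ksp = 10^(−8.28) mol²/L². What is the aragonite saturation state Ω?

Ω = 1.52

Ksp = 10^(−8.28) = 5.248×10^-9
Ω = [Ca²⁺][CO3²⁻]/Ksp = (1.60×10^-3)(0.00498×10^-3) / 5.248×10^-9 = 1.52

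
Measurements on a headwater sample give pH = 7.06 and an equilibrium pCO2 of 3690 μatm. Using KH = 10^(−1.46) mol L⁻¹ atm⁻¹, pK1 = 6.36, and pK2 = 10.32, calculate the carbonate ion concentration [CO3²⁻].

[CO2*] = KH · pCO2 = 10^(−1.46) × 3690×10^-6 = 1.279×10^-4 mol/L
α₀ = 1/(1 + K1/[H⁺] + K1K2/[H⁺]²) = 1/(1 + 10^+0.70 + 10^-2.56) = 0.1663
DIC = [CO2*]/α₀ = 1.279×10^-4 / 0.1663 = 0.7695 mmol/L
[CO3²⁻] = α₂·DIC; α₂ = 0.0004579, so [CO3²⁻] = 0.0004579 × 0.7695 = 0.000352 mmol/L = 0.352 μmol/L

[CO3²⁻] = 0.352 μmol/L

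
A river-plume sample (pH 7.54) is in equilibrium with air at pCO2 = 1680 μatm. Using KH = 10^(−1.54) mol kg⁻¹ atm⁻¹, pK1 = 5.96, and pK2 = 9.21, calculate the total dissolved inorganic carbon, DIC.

[CO2*] = KH · pCO2 = 10^(−1.54) × 1680×10^-6 = 4.845×10^-5 mol/kg
α₀ = 1/(1 + K1/[H⁺] + K1K2/[H⁺]²) = 1/(1 + 10^+1.58 + 10^-0.09) = 0.02511
DIC = [CO2*]/α₀ = 4.845×10^-5 / 0.02511 = 1.93 mmol/kg

DIC = 1.93 mmol/kg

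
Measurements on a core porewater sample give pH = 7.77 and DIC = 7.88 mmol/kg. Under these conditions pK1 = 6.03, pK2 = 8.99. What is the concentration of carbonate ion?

α₂ = 1 / (1 + [H⁺]/K2 + [H⁺]²/(K1K2)) = 1 / (1 + 10^+1.22 + 10^-0.52)
   = 1 / (1 + 16.596 + 0.30200) = 1/17.898 = 0.05587
[CO3²⁻] = α₂ × DIC = 0.05587 × 7.88 = 0.440 mmol/kg

[CO3²⁻] = 0.440 mmol/kg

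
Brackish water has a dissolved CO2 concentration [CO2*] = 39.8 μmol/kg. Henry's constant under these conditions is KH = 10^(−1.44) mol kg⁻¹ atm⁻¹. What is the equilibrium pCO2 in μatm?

pCO2 = 1100 μatm

KH = 10^(−1.44) = 3.631×10^-2 mol kg⁻¹ atm⁻¹
pCO2 = [CO2*]/KH = 39.8×10^-6 / 3.631×10^-2 = 1.10×10^-3 atm = 1100 μatm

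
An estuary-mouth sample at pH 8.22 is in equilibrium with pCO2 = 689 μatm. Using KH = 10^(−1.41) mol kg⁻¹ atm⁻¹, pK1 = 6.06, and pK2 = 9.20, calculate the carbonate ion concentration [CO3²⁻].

[CO3²⁻] = 0.406 mmol/kg

[CO2*] = KH · pCO2 = 10^(−1.41) × 689×10^-6 = 2.681×10^-5 mol/kg
α₀ = 1/(1 + K1/[H⁺] + K1K2/[H⁺]²) = 1/(1 + 10^+2.16 + 10^+1.18) = 0.006224
DIC = [CO2*]/α₀ = 2.681×10^-5 / 0.006224 = 4.307 mmol/kg
[CO3²⁻] = α₂·DIC; α₂ = 0.09420, so [CO3²⁻] = 0.09420 × 4.307 = 0.406 mmol/kg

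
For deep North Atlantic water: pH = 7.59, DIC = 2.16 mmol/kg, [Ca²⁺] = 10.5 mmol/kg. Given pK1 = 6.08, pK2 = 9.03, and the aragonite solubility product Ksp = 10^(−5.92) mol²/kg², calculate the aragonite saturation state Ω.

α₂ = 1 / (1 + [H⁺]/K2 + [H⁺]²/(K1K2)) = 1 / (1 + 10^+1.44 + 10^-0.07)
   = 1 / (1 + 27.542 + 0.85114) = 1/29.393 = 0.03402
[CO3²⁻] = α₂ × DIC = 0.03402 × 2.16 = 0.07349 mmol/kg
Ksp = 10^(−5.92) = 1.202×10^-6
Ω = [Ca²⁺][CO3²⁻]/Ksp = (10.5×10^-3)(7.349×10^-5) / 1.202×10^-6 = 0.642

Ω = 0.642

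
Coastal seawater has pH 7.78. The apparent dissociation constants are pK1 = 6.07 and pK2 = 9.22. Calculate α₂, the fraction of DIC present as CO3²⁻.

α₂ = 1 / (1 + [H⁺]/K2 + [H⁺]²/(K1K2)) = 1 / (1 + 10^+1.44 + 10^-0.27)
   = 1 / (1 + 27.542 + 0.53703) = 1/29.079 = 0.03439

α₂ = 0.0344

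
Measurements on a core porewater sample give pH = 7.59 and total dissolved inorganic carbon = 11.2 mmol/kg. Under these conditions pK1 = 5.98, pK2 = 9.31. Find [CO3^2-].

[CO3²⁻] = 0.204 mmol/kg

α₂ = 1 / (1 + [H⁺]/K2 + [H⁺]²/(K1K2)) = 1 / (1 + 10^+1.72 + 10^+0.11)
   = 1 / (1 + 52.481 + 1.2882) = 1/54.769 = 0.01826
[CO3²⁻] = α₂ × DIC = 0.01826 × 11.2 = 0.204 mmol/kg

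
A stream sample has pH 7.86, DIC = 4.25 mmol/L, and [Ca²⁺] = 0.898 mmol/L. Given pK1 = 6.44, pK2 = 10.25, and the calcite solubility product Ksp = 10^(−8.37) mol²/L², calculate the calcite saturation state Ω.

Ω = 3.50

α₂ = 1 / (1 + [H⁺]/K2 + [H⁺]²/(K1K2)) = 1 / (1 + 10^+2.39 + 10^+0.97)
   = 1 / (1 + 245.47 + 9.3325) = 1/255.80 = 0.003909
[CO3²⁻] = α₂ × DIC = 0.003909 × 4.25 = 0.01661 mmol/L = 16.61 μmol/L
Ksp = 10^(−8.37) = 4.266×10^-9
Ω = [Ca²⁺][CO3²⁻]/Ksp = (0.898×10^-3)(1.661×10^-5) / 4.266×10^-9 = 3.50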